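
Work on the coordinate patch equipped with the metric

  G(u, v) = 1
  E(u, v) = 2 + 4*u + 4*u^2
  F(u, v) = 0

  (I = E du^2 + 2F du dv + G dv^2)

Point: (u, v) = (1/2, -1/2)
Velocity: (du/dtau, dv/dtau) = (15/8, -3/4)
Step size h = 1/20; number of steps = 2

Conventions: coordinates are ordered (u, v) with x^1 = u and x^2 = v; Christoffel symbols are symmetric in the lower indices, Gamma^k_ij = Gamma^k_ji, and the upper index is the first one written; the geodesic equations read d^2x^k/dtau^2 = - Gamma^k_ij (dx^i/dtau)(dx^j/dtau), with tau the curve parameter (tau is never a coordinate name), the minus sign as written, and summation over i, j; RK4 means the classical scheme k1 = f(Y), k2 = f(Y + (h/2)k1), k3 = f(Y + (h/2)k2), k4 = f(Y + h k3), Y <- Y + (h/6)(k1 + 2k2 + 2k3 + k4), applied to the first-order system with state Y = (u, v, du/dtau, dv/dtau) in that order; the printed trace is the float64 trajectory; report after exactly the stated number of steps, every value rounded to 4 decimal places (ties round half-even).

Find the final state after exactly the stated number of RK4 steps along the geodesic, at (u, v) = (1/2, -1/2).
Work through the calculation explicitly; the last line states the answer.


f(Y) = (du/dtau, dv/dtau, -Gamma^u_ij Y'^i Y'^j, -Gamma^v_ij Y'^i Y'^j) with the Gammas evaluated at the stage position; h = 0.050000; intermediate values shown to 6 dp
step 0: u = 0.5000, v = -0.5000, du/dtau = 1.8750, dv/dtau = -0.7500
step 1:
  k1: at (u, v) = (0.500000, -0.500000), (du/dtau, dv/dtau) = (1.875000, -0.750000); Gamma_uuu = 0.800000, Gamma_uuv = 0.000000, Gamma_uvv = 0.000000, Gamma_vuu = 0.000000, Gamma_vuv = 0.000000, Gamma_vvv = 0.000000; k1 = (1.875000, -0.750000, -2.812500, 0.000000)
  k2: at (u, v) = (0.546875, -0.518750), (du/dtau, dv/dtau) = (1.804688, -0.750000); Gamma_uuu = 0.777798, Gamma_uuv = 0.000000, Gamma_uvv = 0.000000, Gamma_vuu = 0.000000, Gamma_vuv = 0.000000, Gamma_vvv = 0.000000; k2 = (1.804688, -0.750000, -2.533208, 0.000000)
  k3: at (u, v) = (0.545117, -0.518750), (du/dtau, dv/dtau) = (1.811670, -0.750000); Gamma_uuu = 0.778619, Gamma_uuv = 0.000000, Gamma_uvv = 0.000000, Gamma_vuu = 0.000000, Gamma_vuv = 0.000000, Gamma_vvv = 0.000000; k3 = (1.811670, -0.750000, -2.555543, 0.000000)
  k4: at (u, v) = (0.590583, -0.537500), (du/dtau, dv/dtau) = (1.747223, -0.750000); Gamma_uuu = 0.757680, Gamma_uuv = 0.000000, Gamma_uvv = 0.000000, Gamma_vuu = 0.000000, Gamma_vuv = 0.000000, Gamma_vvv = 0.000000; k4 = (1.747223, -0.750000, -2.313036, 0.000000)
  Y <- Y + (h/6)(k1 + 2k2 + 2k3 + k4): u = 0.5905, v = -0.5375, du/dtau = 1.7475, dv/dtau = -0.7500
step 2:
  k1: at (u, v) = (0.590458, -0.537500), (du/dtau, dv/dtau) = (1.747475, -0.750000); Gamma_uuu = 0.757737, Gamma_uuv = 0.000000, Gamma_uvv = 0.000000, Gamma_vuu = 0.000000, Gamma_vuv = 0.000000, Gamma_vvv = 0.000000; k1 = (1.747475, -0.750000, -2.313877, 0.000000)
  k2: at (u, v) = (0.634145, -0.556250), (du/dtau, dv/dtau) = (1.689628, -0.750000); Gamma_uuu = 0.738239, Gamma_uuv = 0.000000, Gamma_uvv = 0.000000, Gamma_vuu = 0.000000, Gamma_vuv = 0.000000, Gamma_vvv = 0.000000; k2 = (1.689628, -0.750000, -2.107555, 0.000000)
  k3: at (u, v) = (0.632699, -0.556250), (du/dtau, dv/dtau) = (1.694786, -0.750000); Gamma_uuu = 0.738874, Gamma_uuv = 0.000000, Gamma_uvv = 0.000000, Gamma_vuu = 0.000000, Gamma_vuv = 0.000000, Gamma_vvv = 0.000000; k3 = (1.694786, -0.750000, -2.122268, 0.000000)
  k4: at (u, v) = (0.675197, -0.575000), (du/dtau, dv/dtau) = (1.641361, -0.750000); Gamma_uuu = 0.720499, Gamma_uuv = 0.000000, Gamma_uvv = 0.000000, Gamma_vuu = 0.000000, Gamma_vuv = 0.000000, Gamma_vvv = 0.000000; k4 = (1.641361, -0.750000, -1.941072, 0.000000)
  Y <- Y + (h/6)(k1 + 2k2 + 2k3 + k4): u = 0.6751, v = -0.5750, du/dtau = 1.6415, dv/dtau = -0.7500

Answer: u = 0.6751, v = -0.5750, du/dtau = 1.6415, dv/dtau = -0.7500


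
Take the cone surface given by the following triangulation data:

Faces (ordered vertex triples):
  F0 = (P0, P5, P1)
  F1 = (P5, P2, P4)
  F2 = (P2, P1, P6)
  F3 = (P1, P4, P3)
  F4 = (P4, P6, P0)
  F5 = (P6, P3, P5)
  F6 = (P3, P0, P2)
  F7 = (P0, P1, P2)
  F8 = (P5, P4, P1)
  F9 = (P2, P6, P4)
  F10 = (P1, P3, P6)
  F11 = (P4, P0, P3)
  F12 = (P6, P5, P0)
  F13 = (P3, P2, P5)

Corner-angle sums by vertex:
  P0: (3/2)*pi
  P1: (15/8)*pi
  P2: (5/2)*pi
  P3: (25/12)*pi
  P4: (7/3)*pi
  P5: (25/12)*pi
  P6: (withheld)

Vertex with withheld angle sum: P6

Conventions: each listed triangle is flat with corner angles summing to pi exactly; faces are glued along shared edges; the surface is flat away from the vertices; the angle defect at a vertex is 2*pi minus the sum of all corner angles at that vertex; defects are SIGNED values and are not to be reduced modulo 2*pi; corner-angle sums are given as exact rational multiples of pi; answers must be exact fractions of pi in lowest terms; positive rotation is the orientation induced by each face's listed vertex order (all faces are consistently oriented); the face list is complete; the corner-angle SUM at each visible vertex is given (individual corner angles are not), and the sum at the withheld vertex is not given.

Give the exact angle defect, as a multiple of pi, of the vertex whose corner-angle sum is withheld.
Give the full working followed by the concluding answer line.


V = 7, E = 21, F = 14; chi = V - E + F = 0
Gauss-Bonnet: total defect = 2*pi*chi = 0; visible defects sum to (-3/8)*pi

Answer: defect(P6) = (3/8)*pi


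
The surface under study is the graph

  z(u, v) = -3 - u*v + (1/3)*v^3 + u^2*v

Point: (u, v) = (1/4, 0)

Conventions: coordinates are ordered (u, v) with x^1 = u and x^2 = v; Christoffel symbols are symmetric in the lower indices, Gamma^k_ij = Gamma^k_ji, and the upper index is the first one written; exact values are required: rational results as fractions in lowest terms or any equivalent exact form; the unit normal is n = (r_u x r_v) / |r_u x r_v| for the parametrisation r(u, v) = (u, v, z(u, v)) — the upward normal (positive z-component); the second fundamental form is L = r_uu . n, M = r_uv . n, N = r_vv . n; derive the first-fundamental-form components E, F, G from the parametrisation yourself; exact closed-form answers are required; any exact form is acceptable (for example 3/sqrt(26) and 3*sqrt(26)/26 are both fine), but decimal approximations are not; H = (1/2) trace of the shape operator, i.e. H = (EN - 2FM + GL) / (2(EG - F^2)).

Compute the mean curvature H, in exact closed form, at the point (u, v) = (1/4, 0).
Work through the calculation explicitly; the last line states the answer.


z_u = 0, z_v = -3/16, z_uu = 0, z_uv = -1/2, z_vv = 0
E = 1, F = 0, G = 265/256; answer radicand W^2 = 265/256
unnormalised second-form numerators: l = 0, m = -1/2, n = 0; L = l/sqrt(265/256), and similarly M = m/sqrt(W^2), N = n/sqrt(W^2)
H = (E*n - 2*F*m + G*l) / (2*(EG - F^2)*sqrt(W^2)); E*n - 2*F*m + G*l = 0, EG - F^2 = 265/256, so H = (0)/sqrt(265/256)

Answer: H = 0


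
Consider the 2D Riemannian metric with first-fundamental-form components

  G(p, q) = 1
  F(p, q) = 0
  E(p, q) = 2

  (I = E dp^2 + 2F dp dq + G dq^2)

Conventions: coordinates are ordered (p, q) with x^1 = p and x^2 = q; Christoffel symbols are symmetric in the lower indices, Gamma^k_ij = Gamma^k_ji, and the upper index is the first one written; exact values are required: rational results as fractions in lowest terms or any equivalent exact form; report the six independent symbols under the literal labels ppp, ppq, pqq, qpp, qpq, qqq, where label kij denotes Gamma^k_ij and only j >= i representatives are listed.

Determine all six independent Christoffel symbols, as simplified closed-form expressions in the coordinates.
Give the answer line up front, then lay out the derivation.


Answer: Gamma_ppp = 0, Gamma_ppq = 0, Gamma_pqq = 0, Gamma_qpp = 0, Gamma_qpq = 0, Gamma_qqq = 0

E = 2; F = 0; G = 1
Gamma^k_ij = (1/2) g^{kl} (d_i g_jl + d_j g_il - d_l g_ij), with g^inv = (1/(EG-F^2)) [[G, -F], [-F, E]]
first partials: E_p = 0, E_q = 0, F_p = 0, F_q = 0, G_p = 0, G_q = 0
D = EG - F^2 = 2
expanded: Gamma^p_pp = (G E_p - 2F F_p + F E_q)/(2D), Gamma^p_pq = (G E_q - F G_p)/(2D), Gamma^p_qq = (2G F_q - G G_p - F G_q)/(2D), Gamma^q_pp = (2E F_p - E E_q - F E_p)/(2D), Gamma^q_pq = (E G_p - F E_q)/(2D), Gamma^q_qq = (E G_q - 2F F_q + F G_p)/(2D); substitute and cancel common factors


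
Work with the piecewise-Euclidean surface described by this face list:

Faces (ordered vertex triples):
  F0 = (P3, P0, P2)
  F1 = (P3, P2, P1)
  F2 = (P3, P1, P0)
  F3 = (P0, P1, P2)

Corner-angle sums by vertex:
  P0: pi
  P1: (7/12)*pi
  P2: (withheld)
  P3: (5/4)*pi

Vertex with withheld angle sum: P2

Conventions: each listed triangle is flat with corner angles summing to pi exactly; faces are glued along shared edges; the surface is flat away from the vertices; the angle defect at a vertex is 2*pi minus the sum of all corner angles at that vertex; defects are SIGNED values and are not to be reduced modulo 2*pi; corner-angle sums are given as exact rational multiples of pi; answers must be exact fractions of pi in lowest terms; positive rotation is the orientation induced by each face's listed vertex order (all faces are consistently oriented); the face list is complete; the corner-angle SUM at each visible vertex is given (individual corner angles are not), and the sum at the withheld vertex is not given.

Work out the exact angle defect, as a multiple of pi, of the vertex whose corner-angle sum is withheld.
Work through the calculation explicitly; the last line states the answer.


V = 4, E = 6, F = 4; chi = V - E + F = 2
Gauss-Bonnet: total defect = 2*pi*chi = 4*pi; visible defects sum to (19/6)*pi

Answer: defect(P2) = (5/6)*pi


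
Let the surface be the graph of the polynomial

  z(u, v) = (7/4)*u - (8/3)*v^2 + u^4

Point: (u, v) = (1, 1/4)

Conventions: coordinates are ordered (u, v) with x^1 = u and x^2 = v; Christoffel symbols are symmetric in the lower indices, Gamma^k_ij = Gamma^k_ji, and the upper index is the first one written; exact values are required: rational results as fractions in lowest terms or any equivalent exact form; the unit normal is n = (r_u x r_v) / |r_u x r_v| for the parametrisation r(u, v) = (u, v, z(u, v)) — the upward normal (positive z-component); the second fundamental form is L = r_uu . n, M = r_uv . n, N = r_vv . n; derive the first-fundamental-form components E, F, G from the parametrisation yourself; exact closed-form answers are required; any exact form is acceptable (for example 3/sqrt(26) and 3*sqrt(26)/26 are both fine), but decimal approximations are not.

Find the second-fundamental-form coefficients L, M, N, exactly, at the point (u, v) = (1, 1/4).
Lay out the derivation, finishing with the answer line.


z_u = 23/4, z_v = -4/3, z_uu = 12, z_uv = 0, z_vv = -16/3
E = 545/16, F = -23/3, G = 25/9; answer radicand W^2 = 5161/144
unnormalised second-form numerators: l = 12, m = 0, n = -16/3; L = l/sqrt(5161/144), and similarly M = m/sqrt(W^2), N = n/sqrt(W^2)

Answer: L = 144*sqrt(5161)/5161, M = 0, N = -64*sqrt(5161)/5161


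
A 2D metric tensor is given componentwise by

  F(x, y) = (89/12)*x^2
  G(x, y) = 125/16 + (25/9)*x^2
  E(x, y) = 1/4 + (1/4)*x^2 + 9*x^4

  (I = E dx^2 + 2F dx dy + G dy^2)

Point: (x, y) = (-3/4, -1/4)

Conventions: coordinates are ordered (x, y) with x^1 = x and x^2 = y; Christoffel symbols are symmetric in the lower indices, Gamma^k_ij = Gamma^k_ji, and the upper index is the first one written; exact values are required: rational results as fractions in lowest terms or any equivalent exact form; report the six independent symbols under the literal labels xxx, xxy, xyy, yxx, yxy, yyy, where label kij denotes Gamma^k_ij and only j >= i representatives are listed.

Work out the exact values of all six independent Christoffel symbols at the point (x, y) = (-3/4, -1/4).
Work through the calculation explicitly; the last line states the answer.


E = 829/256, F = 267/64, G = 75/8 at the point
E_x = -249/16, E_y = 0, F_x = -89/8, F_y = 0, G_x = -25/6, G_y = 0
EG - F^2 = 53061/4096;  g^inv = (4096/53061) * [[75/8, -267/64], [-267/64, 829/256]]
first-kind symbols [ij,l] = (1/2)(d_i g_jl + d_j g_il - d_l g_ij): [xx,x] = E_x/2 = -249/32, [xx,y] = F_x - E_y/2 = -89/8, [xy,x] = E_y/2 = 0, [xy,y] = G_x/2 = -25/12, [yy,x] = F_y - G_x/2 = 25/12, [yy,y] = G_y/2 = 0
Gamma^x_ij = (G*[ij,x] - F*[ij,y])/(EG - F^2), Gamma^y_ij = (E*[ij,y] - F*[ij,x])/(EG - F^2)

Answer: Gamma_xxx = -36232/17687, Gamma_xxy = 35600/53061, Gamma_xyy = 80000/53061, Gamma_yxx = -14596/53061, Gamma_yxy = -82900/159183, Gamma_yyy = -35600/53061


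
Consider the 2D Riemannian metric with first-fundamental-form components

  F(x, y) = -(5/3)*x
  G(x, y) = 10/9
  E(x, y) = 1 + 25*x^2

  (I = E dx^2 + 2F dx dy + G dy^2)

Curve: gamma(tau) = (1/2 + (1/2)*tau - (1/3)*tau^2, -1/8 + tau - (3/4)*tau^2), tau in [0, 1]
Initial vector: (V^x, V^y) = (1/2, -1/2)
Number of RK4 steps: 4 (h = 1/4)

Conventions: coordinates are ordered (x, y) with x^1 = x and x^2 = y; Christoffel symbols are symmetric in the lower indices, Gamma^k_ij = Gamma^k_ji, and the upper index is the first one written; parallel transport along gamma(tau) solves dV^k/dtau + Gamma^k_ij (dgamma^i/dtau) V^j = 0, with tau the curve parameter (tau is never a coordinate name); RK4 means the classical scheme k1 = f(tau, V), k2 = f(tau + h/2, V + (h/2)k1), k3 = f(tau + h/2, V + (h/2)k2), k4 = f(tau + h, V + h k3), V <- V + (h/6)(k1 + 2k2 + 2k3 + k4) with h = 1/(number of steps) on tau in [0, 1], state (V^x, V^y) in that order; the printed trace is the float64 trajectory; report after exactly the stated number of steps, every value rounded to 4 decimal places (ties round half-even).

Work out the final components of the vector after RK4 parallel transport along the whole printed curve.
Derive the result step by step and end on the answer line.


gamma'(tau) = (1/2 - (2/3)*tau, 1 - (3/2)*tau); f(tau, V)^k = -Gamma^k_ij(gamma(tau)) gamma'^i(tau) V^j; h = 1/4; intermediate values shown to 6 dp
curve data and Christoffel symbols at the stage parameters:
  tau = 0.000000: gamma = (0.500000, -0.125000), gamma' = (0.500000, 1.000000); Gamma_xxx = 1.698113, Gamma_xxy = 0.000000, Gamma_xyy = 0.000000, Gamma_yxx = -0.226415, Gamma_yxy = 0.000000, Gamma_yyy = 0.000000
  tau = 0.125000: gamma = (0.557292, -0.011719), gamma' = (0.416667, 0.812500); Gamma_xxx = 1.569754, Gamma_xxy = 0.000000, Gamma_xyy = 0.000000, Gamma_yxx = -0.187784, Gamma_yxy = 0.000000, Gamma_yyy = 0.000000
  tau = 0.250000: gamma = (0.604167, 0.078125), gamma' = (0.333333, 0.625000); Gamma_xxx = 1.475514, Gamma_xxy = 0.000000, Gamma_xyy = 0.000000, Gamma_yxx = -0.162815, Gamma_yxy = 0.000000, Gamma_yyy = 0.000000
  tau = 0.375000: gamma = (0.640625, 0.144531), gamma' = (0.250000, 0.437500); Gamma_xxx = 1.408447, Gamma_xxy = 0.000000, Gamma_xyy = 0.000000, Gamma_yxx = -0.146570, Gamma_yxy = 0.000000, Gamma_yyy = 0.000000
  tau = 0.500000: gamma = (0.666667, 0.187500), gamma' = (0.166667, 0.250000); Gamma_xxx = 1.363636, Gamma_xxy = 0.000000, Gamma_xyy = 0.000000, Gamma_yxx = -0.136364, Gamma_yxy = 0.000000, Gamma_yyy = 0.000000
  tau = 0.625000: gamma = (0.682292, 0.207031), gamma' = (0.083333, 0.062500); Gamma_xxx = 1.337915, Gamma_xxy = 0.000000, Gamma_xyy = 0.000000, Gamma_yxx = -0.130728, Gamma_yxy = 0.000000, Gamma_yyy = 0.000000
  tau = 0.750000: gamma = (0.687500, 0.203125), gamma' = (0.000000, -0.125000); Gamma_xxx = 1.329528, Gamma_xxy = 0.000000, Gamma_xyy = 0.000000, Gamma_yxx = -0.128924, Gamma_yxy = 0.000000, Gamma_yyy = 0.000000
  tau = 0.875000: gamma = (0.682292, 0.175781), gamma' = (-0.083333, -0.312500); Gamma_xxx = 1.337915, Gamma_xxy = 0.000000, Gamma_xyy = 0.000000, Gamma_yxx = -0.130728, Gamma_yxy = 0.000000, Gamma_yyy = 0.000000
  tau = 1.000000: gamma = (0.666667, 0.125000), gamma' = (-0.166667, -0.500000); Gamma_xxx = 1.363636, Gamma_xxy = 0.000000, Gamma_xyy = 0.000000, Gamma_yxx = -0.136364, Gamma_yxy = 0.000000, Gamma_yyy = 0.000000
step 0: V^x = 0.5000, V^y = -0.5000
step 1: k1 = (-0.424528, 0.056604), k2 = (-0.292324, 0.034970), k3 = (-0.303132, 0.036263), k4 = (-0.208646, 0.023023); V <- V + (h/6)(k1 + 2k2 + 2k3 + k4): V^x = 0.4240, V^y = -0.4907
step 2: k1 = (-0.208538, 0.023011), k2 = (-0.140116, 0.014581), k3 = (-0.143127, 0.014895), k4 = (-0.088231, 0.008823); V <- V + (h/6)(k1 + 2k2 + 2k3 + k4): V^x = 0.3880, V^y = -0.4870
step 3: k1 = (-0.088188, 0.008819), k2 = (-0.042033, 0.004107), k3 = (-0.042677, 0.004170), k4 = (0.000000, 0.000000); V <- V + (h/6)(k1 + 2k2 + 2k3 + k4): V^x = 0.3773, V^y = -0.4859
step 4: k1 = (0.000000, 0.000000), k2 = (0.042066, -0.004110), k3 = (0.042652, -0.004168), k4 = (0.088172, -0.008817); V <- V + (h/6)(k1 + 2k2 + 2k3 + k4): V^x = 0.3880, V^y = -0.4870

Answer: V^x = 0.3880, V^y = -0.4870


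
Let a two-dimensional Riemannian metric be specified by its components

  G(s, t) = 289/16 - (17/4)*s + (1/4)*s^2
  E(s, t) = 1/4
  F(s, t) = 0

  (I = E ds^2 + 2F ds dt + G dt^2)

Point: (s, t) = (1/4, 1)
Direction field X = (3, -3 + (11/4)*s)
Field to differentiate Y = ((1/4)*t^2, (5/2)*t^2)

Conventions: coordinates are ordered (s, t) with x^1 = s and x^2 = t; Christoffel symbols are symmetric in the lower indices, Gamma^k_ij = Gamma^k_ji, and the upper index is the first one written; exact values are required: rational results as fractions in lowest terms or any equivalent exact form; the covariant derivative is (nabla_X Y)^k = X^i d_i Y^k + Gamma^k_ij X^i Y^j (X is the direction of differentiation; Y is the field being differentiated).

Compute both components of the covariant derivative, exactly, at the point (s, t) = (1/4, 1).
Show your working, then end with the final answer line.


E = 1/4, F = 0, G = 1089/64 at the point
E_s = 0, E_t = 0, F_s = 0, F_t = 0, G_s = -33/8, G_t = 0
EG - F^2 = 1089/256;  g^inv = (256/1089) * [[1089/64, 0], [0, 1/4]]
first-kind symbols [ij,l] = (1/2)(d_i g_jl + d_j g_il - d_l g_ij): [ss,s] = E_s/2 = 0, [ss,t] = F_s - E_t/2 = 0, [st,s] = E_t/2 = 0, [st,t] = G_s/2 = -33/16, [tt,s] = F_t - G_s/2 = 33/16, [tt,t] = G_t/2 = 0
Gamma^s_ij = (G*[ij,s] - F*[ij,t])/(EG - F^2), Gamma^t_ij = (E*[ij,t] - F*[ij,s])/(EG - F^2)
Gamma_sss = 0, Gamma_sst = 0, Gamma_stt = 33/4, Gamma_tss = 0, Gamma_tst = -4/33, Gamma_ttt = 0
X = (3, -37/16), Y = (1/4, 5/2) at the point

Answer: (nabla_X Y)^s = -6253/128, (nabla_X Y)^t = -1637/132


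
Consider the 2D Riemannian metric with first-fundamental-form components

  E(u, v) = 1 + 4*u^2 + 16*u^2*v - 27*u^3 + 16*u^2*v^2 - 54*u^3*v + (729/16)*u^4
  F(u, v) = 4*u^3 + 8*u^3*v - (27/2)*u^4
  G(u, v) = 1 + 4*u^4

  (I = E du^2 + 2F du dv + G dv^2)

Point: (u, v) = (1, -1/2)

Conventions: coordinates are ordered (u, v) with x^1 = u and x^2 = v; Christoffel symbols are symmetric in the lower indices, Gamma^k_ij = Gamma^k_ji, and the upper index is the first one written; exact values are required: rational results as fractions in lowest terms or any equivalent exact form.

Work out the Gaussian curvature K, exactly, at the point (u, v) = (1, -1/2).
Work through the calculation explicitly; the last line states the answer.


E = 745/16, F = -27/2, G = 5, EG - F^2 = 809/16 at the point
E_u = 729/4, E_v = -54, F_u = -54, F_v = 8, G_u = 16, G_v = 0
E_vv = 32, F_uv = 24, G_uu = 48
Brioschi: K = (det M1 - det M2) / (EG - F^2)^2 with the standard first/second-derivative matrices M1, M2.
M1 = [[-E_vv/2 + F_uv - G_uu/2, E_u/2, F_u - E_v/2], [F_v - G_u/2, E, F], [G_v/2, F, G]] = [[-16, 729/8, -27], [0, 745/16, -27/2], [0, -27/2, 5]]; det M1 = -809
M2 = [[0, E_v/2, G_u/2], [E_v/2, E, F], [G_u/2, F, G]] = [[0, -27, 8], [-27, 745/16, -27/2], [8, -27/2, 5]]; det M2 = -793
det M1 - det M2 = -16; K = -16 / (809/16)^2 = -4096/654481

Answer: K = -4096/654481


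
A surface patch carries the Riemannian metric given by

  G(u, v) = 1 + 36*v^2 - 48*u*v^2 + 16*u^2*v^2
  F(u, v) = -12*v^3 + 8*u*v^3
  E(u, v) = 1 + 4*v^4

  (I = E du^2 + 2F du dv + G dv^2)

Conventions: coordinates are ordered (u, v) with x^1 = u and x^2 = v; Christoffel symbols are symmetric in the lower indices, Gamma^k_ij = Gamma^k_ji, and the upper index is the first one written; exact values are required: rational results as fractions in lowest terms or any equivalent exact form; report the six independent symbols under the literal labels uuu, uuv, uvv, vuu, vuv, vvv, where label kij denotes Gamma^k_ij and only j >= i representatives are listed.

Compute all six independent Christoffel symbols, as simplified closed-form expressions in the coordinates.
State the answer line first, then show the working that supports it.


Answer: Gamma_uuu = 0, Gamma_uuv = 8*v^3/(16*u^2*v^2 - 48*u*v^2 + 4*v^4 + 36*v^2 + 1), Gamma_uvv = (8*u*v^2 - 12*v^2)/(16*u^2*v^2 - 48*u*v^2 + 4*v^4 + 36*v^2 + 1), Gamma_vuu = 0, Gamma_vuv = (16*u*v^2 - 24*v^2)/(16*u^2*v^2 - 48*u*v^2 + 4*v^4 + 36*v^2 + 1), Gamma_vvv = (16*u^2*v - 48*u*v + 36*v)/(16*u^2*v^2 - 48*u*v^2 + 4*v^4 + 36*v^2 + 1)

E = 1 + 4*v^4; F = -12*v^3 + 8*u*v^3; G = 1 + 36*v^2 - 48*u*v^2 + 16*u^2*v^2
Gamma^k_ij = (1/2) g^{kl} (d_i g_jl + d_j g_il - d_l g_ij), with g^inv = (1/(EG-F^2)) [[G, -F], [-F, E]]
first partials: E_u = 0, E_v = 16*v^3, F_u = 8*v^3, F_v = -36*v^2 + 24*u*v^2, G_u = -48*v^2 + 32*u*v^2, G_v = 72*v - 96*u*v + 32*u^2*v
D = EG - F^2 = 1 + 36*v^2 - 48*u*v^2 + 4*v^4 + 16*u^2*v^2
expanded: Gamma^u_uu = (G E_u - 2F F_u + F E_v)/(2D), Gamma^u_uv = (G E_v - F G_u)/(2D), Gamma^u_vv = (2G F_v - G G_u - F G_v)/(2D), Gamma^v_uu = (2E F_u - E E_v - F E_u)/(2D), Gamma^v_uv = (E G_u - F E_v)/(2D), Gamma^v_vv = (E G_v - 2F F_v + F G_u)/(2D); substitute and cancel common factors


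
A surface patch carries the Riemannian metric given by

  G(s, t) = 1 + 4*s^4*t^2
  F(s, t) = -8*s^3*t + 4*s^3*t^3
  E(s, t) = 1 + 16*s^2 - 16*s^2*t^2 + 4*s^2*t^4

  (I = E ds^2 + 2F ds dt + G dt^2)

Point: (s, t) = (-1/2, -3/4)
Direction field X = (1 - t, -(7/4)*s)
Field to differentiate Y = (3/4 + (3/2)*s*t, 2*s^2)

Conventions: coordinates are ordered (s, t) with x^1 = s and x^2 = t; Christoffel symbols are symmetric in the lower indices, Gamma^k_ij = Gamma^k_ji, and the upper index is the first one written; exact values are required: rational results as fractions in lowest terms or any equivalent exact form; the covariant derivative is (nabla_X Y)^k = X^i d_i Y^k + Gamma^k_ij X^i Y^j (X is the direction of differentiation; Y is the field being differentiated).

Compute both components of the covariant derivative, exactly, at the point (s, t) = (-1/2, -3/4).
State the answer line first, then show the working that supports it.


Answer: (nabla_X Y)^s = -108409/26272, (nabla_X Y)^t = -40831/13136

E = 785/256, F = -69/128, G = 73/64 at the point
E_s = -529/64, E_t = 69/16, F_s = 207/64, F_t = 5/32, G_s = -9/8, G_t = -3/8
EG - F^2 = 821/256;  g^inv = (256/821) * [[73/64, 69/128], [69/128, 785/256]]
first-kind symbols [ij,l] = (1/2)(d_i g_jl + d_j g_il - d_l g_ij): [ss,s] = E_s/2 = -529/128, [ss,t] = F_s - E_t/2 = 69/64, [st,s] = E_t/2 = 69/32, [st,t] = G_s/2 = -9/16, [tt,s] = F_t - G_s/2 = 23/32, [tt,t] = G_t/2 = -3/16
Gamma^s_ij = (G*[ij,s] - F*[ij,t])/(EG - F^2), Gamma^t_ij = (E*[ij,t] - F*[ij,s])/(EG - F^2)
Gamma_sss = -1058/821, Gamma_sst = 552/821, Gamma_stt = 184/821, Gamma_tss = 276/821, Gamma_tst = -144/821, Gamma_ttt = -48/821
X = (7/4, 7/8), Y = (21/16, 1/2) at the point


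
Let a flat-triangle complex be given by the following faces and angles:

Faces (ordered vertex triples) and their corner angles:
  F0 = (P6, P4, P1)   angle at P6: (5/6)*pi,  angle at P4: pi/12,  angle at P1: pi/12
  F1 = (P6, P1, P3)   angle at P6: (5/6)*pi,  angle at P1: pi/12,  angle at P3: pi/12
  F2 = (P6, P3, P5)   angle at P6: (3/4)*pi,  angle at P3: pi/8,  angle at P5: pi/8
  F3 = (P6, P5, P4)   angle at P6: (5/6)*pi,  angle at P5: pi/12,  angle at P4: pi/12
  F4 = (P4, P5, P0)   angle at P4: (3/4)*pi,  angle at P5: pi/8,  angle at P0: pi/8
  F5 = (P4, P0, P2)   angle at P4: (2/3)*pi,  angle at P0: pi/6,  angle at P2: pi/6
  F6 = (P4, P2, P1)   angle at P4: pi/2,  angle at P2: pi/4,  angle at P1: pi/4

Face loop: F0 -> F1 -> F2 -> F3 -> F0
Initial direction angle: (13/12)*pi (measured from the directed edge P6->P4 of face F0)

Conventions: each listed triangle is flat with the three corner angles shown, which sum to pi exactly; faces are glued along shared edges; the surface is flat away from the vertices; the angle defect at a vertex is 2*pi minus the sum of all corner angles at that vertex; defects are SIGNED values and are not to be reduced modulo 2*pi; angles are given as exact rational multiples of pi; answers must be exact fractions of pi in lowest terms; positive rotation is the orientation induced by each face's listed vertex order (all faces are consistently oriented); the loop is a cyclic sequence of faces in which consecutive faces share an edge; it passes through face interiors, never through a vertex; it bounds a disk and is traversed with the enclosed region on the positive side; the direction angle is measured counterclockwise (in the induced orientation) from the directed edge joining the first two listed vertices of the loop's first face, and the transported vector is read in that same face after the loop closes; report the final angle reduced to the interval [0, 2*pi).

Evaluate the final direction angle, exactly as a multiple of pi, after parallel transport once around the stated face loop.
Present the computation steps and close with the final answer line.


enclosed vertex P6: corner angles sum to (13/4)*pi, defect = 2*pi - (13/4)*pi = (-5/4)*pi
adding the enclosed defects to the starting angle (mod 2*pi, induced orientation) gives the holonomy
final angle = (13/12)*pi - (5/4)*pi = (11/6)*pi (mod 2*pi)

Answer: final direction angle = (11/6)*pi


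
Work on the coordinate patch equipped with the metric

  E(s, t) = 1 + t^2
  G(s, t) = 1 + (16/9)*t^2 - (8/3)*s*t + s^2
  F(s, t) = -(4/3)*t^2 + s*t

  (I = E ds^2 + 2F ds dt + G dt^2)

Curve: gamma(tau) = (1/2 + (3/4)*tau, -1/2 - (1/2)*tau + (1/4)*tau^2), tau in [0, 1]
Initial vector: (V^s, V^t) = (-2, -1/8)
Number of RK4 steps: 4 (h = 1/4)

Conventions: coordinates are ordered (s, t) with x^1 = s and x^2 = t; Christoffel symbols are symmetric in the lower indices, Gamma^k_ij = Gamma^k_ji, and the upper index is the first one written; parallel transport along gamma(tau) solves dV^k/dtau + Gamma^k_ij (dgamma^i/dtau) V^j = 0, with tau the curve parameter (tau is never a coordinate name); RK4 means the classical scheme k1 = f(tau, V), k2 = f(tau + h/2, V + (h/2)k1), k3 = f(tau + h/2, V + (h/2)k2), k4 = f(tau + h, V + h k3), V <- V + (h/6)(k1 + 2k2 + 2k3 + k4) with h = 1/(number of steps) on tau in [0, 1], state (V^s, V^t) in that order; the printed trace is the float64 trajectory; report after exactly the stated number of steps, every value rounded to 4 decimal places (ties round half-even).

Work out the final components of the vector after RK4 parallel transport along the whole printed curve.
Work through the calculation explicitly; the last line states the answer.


gamma'(tau) = (3/4, -1/2 + (1/2)*tau); f(tau, V)^k = -Gamma^k_ij(gamma(tau)) gamma'^i(tau) V^j; h = 1/4; intermediate values shown to 6 dp
curve data and Christoffel symbols at the stage parameters:
  tau = 0.000000: gamma = (0.500000, -0.500000), gamma' = (0.750000, -0.500000); Gamma_sss = 0.000000, Gamma_sst = -0.191489, Gamma_stt = 0.255319, Gamma_tss = 0.000000, Gamma_tst = 0.446809, Gamma_ttt = -0.595745
  tau = 0.125000: gamma = (0.593750, -0.558594), gamma' = (0.750000, -0.437500); Gamma_sss = 0.000000, Gamma_sst = -0.179976, Gamma_stt = 0.239967, Gamma_tss = 0.000000, Gamma_tst = 0.431270, Gamma_ttt = -0.575027
  tau = 0.250000: gamma = (0.687500, -0.609375), gamma' = (0.750000, -0.375000); Gamma_sss = 0.000000, Gamma_sst = -0.168273, Gamma_stt = 0.224365, Gamma_tss = 0.000000, Gamma_tst = 0.414212, Gamma_ttt = -0.552282
  tau = 0.375000: gamma = (0.781250, -0.652344), gamma' = (0.750000, -0.312500); Gamma_sss = 0.000000, Gamma_sst = -0.157135, Gamma_stt = 0.209513, Gamma_tss = 0.000000, Gamma_tst = 0.397698, Gamma_ttt = -0.530265
  tau = 0.500000: gamma = (0.875000, -0.687500), gamma' = (0.750000, -0.250000); Gamma_sss = 0.000000, Gamma_sst = -0.146816, Gamma_stt = 0.195755, Gamma_tss = 0.000000, Gamma_tst = 0.382612, Gamma_ttt = -0.510149
  tau = 0.625000: gamma = (0.968750, -0.714844), gamma' = (0.750000, -0.187500); Gamma_sss = 0.000000, Gamma_sst = -0.137348, Gamma_stt = 0.183131, Gamma_tss = 0.000000, Gamma_tst = 0.369264, Gamma_ttt = -0.492352
  tau = 0.750000: gamma = (1.062500, -0.734375), gamma' = (0.750000, -0.125000); Gamma_sss = 0.000000, Gamma_sst = -0.128664, Gamma_stt = 0.171552, Gamma_tss = 0.000000, Gamma_tst = 0.357703, Gamma_ttt = -0.476938
  tau = 0.875000: gamma = (1.156250, -0.746094), gamma' = (0.750000, -0.062500); Gamma_sss = 0.000000, Gamma_sst = -0.120656, Gamma_stt = 0.160875, Gamma_tss = 0.000000, Gamma_tst = 0.347860, Gamma_ttt = -0.463814
  tau = 1.000000: gamma = (1.250000, -0.750000), gamma' = (0.750000, 0.000000); Gamma_sss = 0.000000, Gamma_sst = -0.113208, Gamma_stt = 0.150943, Gamma_tss = 0.000000, Gamma_tst = 0.339623, Gamma_ttt = -0.452830
step 0: V^s = -2.0000, V^t = -0.1250
step 1: k1 = (0.157580, -0.367686), k2 = (0.114903, -0.275338), k3 = (0.118093, -0.282982), k4 = (0.083169, -0.204723); V <- V + (h/6)(k1 + 2k2 + 2k3 + k4): V^s = -1.9706, V^t = -0.1954
step 2: k1 = (0.083251, -0.204925), k2 = (0.055739, -0.141072), k3 = (0.057371, -0.145203), k4 = (0.034952, -0.091088); V <- V + (h/6)(k1 + 2k2 + 2k3 + k4): V^s = -1.9562, V^t = -0.2316
step 3: k1 = (0.034970, -0.091133), k2 = (0.016895, -0.045423), k3 = (0.017738, -0.047689), k4 = (0.002673, -0.007430); V <- V + (h/6)(k1 + 2k2 + 2k3 + k4): V^s = -1.9517, V^t = -0.2434
step 4: k1 = (0.002679, -0.007448), k2 = (-0.009854, 0.028411), k3 = (-0.009392, 0.027078), k4 = (-0.020094, 0.060282); V <- V + (h/6)(k1 + 2k2 + 2k3 + k4): V^s = -1.9541, V^t = -0.2366

Answer: V^s = -1.9541, V^t = -0.2366


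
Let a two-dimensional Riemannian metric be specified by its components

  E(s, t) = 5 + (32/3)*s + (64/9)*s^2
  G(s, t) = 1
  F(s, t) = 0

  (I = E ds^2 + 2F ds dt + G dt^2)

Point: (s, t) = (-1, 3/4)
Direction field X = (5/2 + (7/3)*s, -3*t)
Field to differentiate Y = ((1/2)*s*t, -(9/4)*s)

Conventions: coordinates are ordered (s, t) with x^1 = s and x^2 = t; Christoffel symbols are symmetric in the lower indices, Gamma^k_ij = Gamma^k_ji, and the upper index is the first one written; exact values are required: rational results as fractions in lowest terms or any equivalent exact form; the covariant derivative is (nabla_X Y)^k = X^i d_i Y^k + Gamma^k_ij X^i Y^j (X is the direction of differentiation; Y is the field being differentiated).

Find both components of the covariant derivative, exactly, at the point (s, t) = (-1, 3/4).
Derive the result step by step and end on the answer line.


E = 13/9, F = 0, G = 1 at the point
E_s = -32/9, E_t = 0, F_s = 0, F_t = 0, G_s = 0, G_t = 0
EG - F^2 = 13/9;  g^inv = (9/13) * [[1, 0], [0, 13/9]]
first-kind symbols [ij,l] = (1/2)(d_i g_jl + d_j g_il - d_l g_ij): [ss,s] = E_s/2 = -16/9, [ss,t] = F_s - E_t/2 = 0, [st,s] = E_t/2 = 0, [st,t] = G_s/2 = 0, [tt,s] = F_t - G_s/2 = 0, [tt,t] = G_t/2 = 0
Gamma^s_ij = (G*[ij,s] - F*[ij,t])/(EG - F^2), Gamma^t_ij = (E*[ij,t] - F*[ij,s])/(EG - F^2)
Gamma_sss = -16/13, Gamma_sst = 0, Gamma_stt = 0, Gamma_tss = 0, Gamma_tst = 0, Gamma_ttt = 0
X = (1/6, -9/4), Y = (-3/8, 9/4) at the point

Answer: (nabla_X Y)^s = 263/208, (nabla_X Y)^t = -3/8


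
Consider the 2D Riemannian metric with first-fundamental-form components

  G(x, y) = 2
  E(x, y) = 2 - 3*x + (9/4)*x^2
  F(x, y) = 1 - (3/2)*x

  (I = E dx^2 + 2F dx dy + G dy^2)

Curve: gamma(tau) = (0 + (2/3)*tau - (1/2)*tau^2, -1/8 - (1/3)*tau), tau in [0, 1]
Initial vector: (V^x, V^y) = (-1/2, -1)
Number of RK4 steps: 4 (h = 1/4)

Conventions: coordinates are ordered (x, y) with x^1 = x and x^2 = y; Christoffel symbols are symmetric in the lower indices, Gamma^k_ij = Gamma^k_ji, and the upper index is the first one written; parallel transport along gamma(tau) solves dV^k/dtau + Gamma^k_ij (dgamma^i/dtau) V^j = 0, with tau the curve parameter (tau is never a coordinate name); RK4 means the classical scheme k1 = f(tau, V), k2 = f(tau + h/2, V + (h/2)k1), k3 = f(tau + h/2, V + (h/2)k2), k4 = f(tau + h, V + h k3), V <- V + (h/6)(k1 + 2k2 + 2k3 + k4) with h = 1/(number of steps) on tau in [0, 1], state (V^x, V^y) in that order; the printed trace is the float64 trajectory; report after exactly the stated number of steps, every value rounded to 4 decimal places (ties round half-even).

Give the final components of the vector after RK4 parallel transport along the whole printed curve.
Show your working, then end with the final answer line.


gamma'(tau) = (2/3 - tau, -1/3); f(tau, V)^k = -Gamma^k_ij(gamma(tau)) gamma'^i(tau) V^j; h = 1/4; intermediate values shown to 6 dp
curve data and Christoffel symbols at the stage parameters:
  tau = 0.000000: gamma = (0.000000, -0.125000), gamma' = (0.666667, -0.333333); Gamma_xxx = -0.500000, Gamma_xxy = 0.000000, Gamma_xyy = 0.000000, Gamma_yxx = -0.500000, Gamma_yxy = 0.000000, Gamma_yyy = 0.000000
  tau = 0.125000: gamma = (0.075521, -0.166667), gamma' = (0.541667, -0.333333); Gamma_xxx = -0.477369, Gamma_xxy = 0.000000, Gamma_xyy = 0.000000, Gamma_yxx = -0.538354, Gamma_yxy = 0.000000, Gamma_yyy = 0.000000
  tau = 0.250000: gamma = (0.135417, -0.208333), gamma' = (0.416667, -0.333333); Gamma_xxx = -0.453627, Gamma_xxy = 0.000000, Gamma_xyy = 0.000000, Gamma_yxx = -0.569258, Gamma_yxy = 0.000000, Gamma_yyy = 0.000000
  tau = 0.375000: gamma = (0.179688, -0.250000), gamma' = (0.291667, -0.333333); Gamma_xxx = -0.432471, Gamma_xxy = 0.000000, Gamma_xyy = 0.000000, Gamma_yxx = -0.592047, Gamma_yxy = 0.000000, Gamma_yyy = 0.000000
  tau = 0.500000: gamma = (0.208333, -0.291667), gamma' = (0.166667, -0.333333); Gamma_xxx = -0.417062, Gamma_xxy = 0.000000, Gamma_xyy = 0.000000, Gamma_yxx = -0.606635, Gamma_yxy = 0.000000, Gamma_yyy = 0.000000
  tau = 0.625000: gamma = (0.221354, -0.333333), gamma' = (0.041667, -0.333333); Gamma_xxx = -0.409599, Gamma_xxy = 0.000000, Gamma_xyy = 0.000000, Gamma_yxx = -0.613200, Gamma_yxy = 0.000000, Gamma_yyy = 0.000000
  tau = 0.750000: gamma = (0.218750, -0.375000), gamma' = (-0.083333, -0.333333); Gamma_xxx = -0.411114, Gamma_xxy = 0.000000, Gamma_xyy = 0.000000, Gamma_yxx = -0.611891, Gamma_yxy = 0.000000, Gamma_yyy = 0.000000
  tau = 0.875000: gamma = (0.200521, -0.416667), gamma' = (-0.208333, -0.333333); Gamma_xxx = -0.421401, Gamma_xxy = 0.000000, Gamma_xyy = 0.000000, Gamma_yxx = -0.602674, Gamma_yxy = 0.000000, Gamma_yyy = 0.000000
  tau = 1.000000: gamma = (0.166667, -0.458333), gamma' = (-0.333333, -0.333333); Gamma_xxx = -0.439024, Gamma_xxy = 0.000000, Gamma_xyy = 0.000000, Gamma_yxx = -0.585366, Gamma_yxy = 0.000000, Gamma_yyy = 0.000000
step 0: V^x = -0.5000, V^y = -1.0000
step 1: k1 = (-0.166667, -0.166667), k2 = (-0.134674, -0.151879), k3 = (-0.133640, -0.150713), k4 = (-0.100821, -0.126520); V <- V + (h/6)(k1 + 2k2 + 2k3 + k4): V^x = -0.5335, V^y = -1.0374
step 2: k1 = (-0.100838, -0.126542), k2 = (-0.068885, -0.094302), k3 = (-0.068381, -0.093613), k4 = (-0.038272, -0.055669); V <- V + (h/6)(k1 + 2k2 + 2k3 + k4): V^x = -0.5507, V^y = -1.0607
step 3: k1 = (-0.038282, -0.055683), k2 = (-0.009481, -0.014194), k3 = (-0.009419, -0.014102), k4 = (0.018949, 0.028203); V <- V + (h/6)(k1 + 2k2 + 2k3 + k4): V^x = -0.5531, V^y = -1.0642
step 4: k1 = (0.018950, 0.028204), k2 = (0.048352, 0.069151), k3 = (0.048029, 0.068689), k4 = (0.079187, 0.105583); V <- V + (h/6)(k1 + 2k2 + 2k3 + k4): V^x = -0.5410, V^y = -1.0471

Answer: V^x = -0.5410, V^y = -1.0471


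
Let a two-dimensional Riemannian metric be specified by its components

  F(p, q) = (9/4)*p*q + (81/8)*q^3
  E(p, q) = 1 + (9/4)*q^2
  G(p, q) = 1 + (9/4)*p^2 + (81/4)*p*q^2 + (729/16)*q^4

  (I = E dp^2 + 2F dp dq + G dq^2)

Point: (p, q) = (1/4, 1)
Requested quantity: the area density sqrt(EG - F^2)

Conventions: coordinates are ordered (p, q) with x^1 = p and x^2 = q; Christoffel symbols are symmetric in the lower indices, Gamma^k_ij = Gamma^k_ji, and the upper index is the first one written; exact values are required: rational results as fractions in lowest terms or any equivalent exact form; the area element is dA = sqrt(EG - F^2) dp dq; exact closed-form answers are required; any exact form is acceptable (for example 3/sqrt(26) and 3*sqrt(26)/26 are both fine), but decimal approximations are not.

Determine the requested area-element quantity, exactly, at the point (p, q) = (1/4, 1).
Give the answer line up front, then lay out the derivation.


Answer: sqrt(EG - F^2) = sqrt(3457)/8

E = 13/4, F = 171/16, G = 3313/64; EG - F^2 = 3457/64


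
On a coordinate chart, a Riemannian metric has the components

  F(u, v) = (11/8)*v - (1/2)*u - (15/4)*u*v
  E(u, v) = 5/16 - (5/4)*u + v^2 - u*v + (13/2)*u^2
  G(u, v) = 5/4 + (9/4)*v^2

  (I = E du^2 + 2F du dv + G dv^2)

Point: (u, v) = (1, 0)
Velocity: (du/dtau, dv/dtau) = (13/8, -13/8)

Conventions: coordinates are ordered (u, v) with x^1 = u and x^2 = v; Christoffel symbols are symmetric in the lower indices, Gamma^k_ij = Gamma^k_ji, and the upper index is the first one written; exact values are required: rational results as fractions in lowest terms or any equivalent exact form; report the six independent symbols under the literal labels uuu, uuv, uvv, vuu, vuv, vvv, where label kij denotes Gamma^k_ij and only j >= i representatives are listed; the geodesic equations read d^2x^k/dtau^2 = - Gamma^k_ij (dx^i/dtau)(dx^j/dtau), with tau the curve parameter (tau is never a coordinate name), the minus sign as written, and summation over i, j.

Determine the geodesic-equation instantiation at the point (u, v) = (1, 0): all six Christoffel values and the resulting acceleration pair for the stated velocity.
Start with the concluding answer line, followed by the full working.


Answer: Gamma_uuu = 470/429, Gamma_uuv = -40/429, Gamma_uvv = -190/429, Gamma_vuu = 188/429, Gamma_vuv = -16/429, Gamma_vvv = -76/429; accelerations (d^2u/dtau^2, d^2v/dtau^2) = (-195/88, -39/44)

E = 89/16, F = -1/2, G = 5/4 at the point
E_u = 47/4, E_v = -1, F_u = -1/2, F_v = -19/8, G_u = 0, G_v = 0
EG - F^2 = 429/64;  g^inv = (64/429) * [[5/4, 1/2], [1/2, 89/16]]
first-kind symbols [ij,l] = (1/2)(d_i g_jl + d_j g_il - d_l g_ij): [uu,u] = E_u/2 = 47/8, [uu,v] = F_u - E_v/2 = 0, [uv,u] = E_v/2 = -1/2, [uv,v] = G_u/2 = 0, [vv,u] = F_v - G_u/2 = -19/8, [vv,v] = G_v/2 = 0
Gamma^u_ij = (G*[ij,u] - F*[ij,v])/(EG - F^2), Gamma^v_ij = (E*[ij,v] - F*[ij,u])/(EG - F^2)
Gamma_uuu = 470/429, Gamma_uuv = -40/429, Gamma_uvv = -190/429, Gamma_vuu = 188/429, Gamma_vuv = -16/429, Gamma_vvv = -76/429
d^2u/dtau^2 = -(Gamma_uuu*(13/8)^2 + 2*Gamma_uuv*(13/8)*(-13/8) + Gamma_uvv*(-13/8)^2) = -195/88
d^2v/dtau^2 = -(Gamma_vuu*(13/8)^2 + 2*Gamma_vuv*(13/8)*(-13/8) + Gamma_vvv*(-13/8)^2) = -39/44


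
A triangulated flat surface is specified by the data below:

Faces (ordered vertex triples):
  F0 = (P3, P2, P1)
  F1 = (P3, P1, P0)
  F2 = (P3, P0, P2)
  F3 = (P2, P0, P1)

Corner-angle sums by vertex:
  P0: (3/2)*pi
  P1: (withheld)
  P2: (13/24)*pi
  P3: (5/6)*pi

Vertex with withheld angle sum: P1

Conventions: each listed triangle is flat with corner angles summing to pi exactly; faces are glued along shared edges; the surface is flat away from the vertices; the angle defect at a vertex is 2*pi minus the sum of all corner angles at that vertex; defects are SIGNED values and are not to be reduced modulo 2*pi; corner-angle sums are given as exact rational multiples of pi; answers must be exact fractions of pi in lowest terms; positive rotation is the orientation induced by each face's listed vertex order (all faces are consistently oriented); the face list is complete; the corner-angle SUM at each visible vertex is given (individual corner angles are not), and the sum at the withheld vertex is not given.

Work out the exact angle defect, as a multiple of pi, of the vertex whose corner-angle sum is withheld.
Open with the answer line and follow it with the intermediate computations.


Answer: defect(P1) = (7/8)*pi

V = 4, E = 6, F = 4; chi = V - E + F = 2
Gauss-Bonnet: total defect = 2*pi*chi = 4*pi; visible defects sum to (25/8)*pi


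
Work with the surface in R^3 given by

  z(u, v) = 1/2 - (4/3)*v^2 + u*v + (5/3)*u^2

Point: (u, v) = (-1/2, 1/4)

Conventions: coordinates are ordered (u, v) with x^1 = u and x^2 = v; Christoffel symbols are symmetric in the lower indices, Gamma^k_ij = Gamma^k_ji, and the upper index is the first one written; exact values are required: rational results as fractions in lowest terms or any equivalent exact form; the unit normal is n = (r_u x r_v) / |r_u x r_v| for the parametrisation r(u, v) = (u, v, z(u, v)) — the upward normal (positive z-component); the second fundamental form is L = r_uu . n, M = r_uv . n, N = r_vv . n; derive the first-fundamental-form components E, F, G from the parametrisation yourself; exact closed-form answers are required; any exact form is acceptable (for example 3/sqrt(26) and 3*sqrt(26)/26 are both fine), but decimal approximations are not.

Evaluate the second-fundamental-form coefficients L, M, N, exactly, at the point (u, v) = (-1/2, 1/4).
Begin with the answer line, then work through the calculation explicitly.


Answer: L = 40*sqrt(629)/629, M = 12*sqrt(629)/629, N = -32*sqrt(629)/629

z_u = -17/12, z_v = -7/6, z_uu = 10/3, z_uv = 1, z_vv = -8/3
E = 433/144, F = 119/72, G = 85/36; answer radicand W^2 = 629/144
unnormalised second-form numerators: l = 10/3, m = 1, n = -8/3; L = l/sqrt(629/144), and similarly M = m/sqrt(W^2), N = n/sqrt(W^2)
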